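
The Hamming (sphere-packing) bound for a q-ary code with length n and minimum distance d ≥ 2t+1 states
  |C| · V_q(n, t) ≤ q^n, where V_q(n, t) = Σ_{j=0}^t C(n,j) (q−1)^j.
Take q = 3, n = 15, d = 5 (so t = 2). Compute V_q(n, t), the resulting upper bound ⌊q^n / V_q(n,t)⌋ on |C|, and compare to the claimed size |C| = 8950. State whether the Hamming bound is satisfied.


V_q(n, t) = 451, q^n = 14348907, Hamming bound = 31815, |C| = 8950 ≤ bound (satisfied).

Step 1: Compute V_q(n, t) = Σ_{j=0}^2 C(n, j) (q−1)^j.
  j = 0: C(15,0)·(2)^0 = 1·1 = 1.
  j = 1: C(15,1)·(2)^1 = 15·2 = 30.
  j = 2: C(15,2)·(2)^2 = 105·4 = 420.
  V_q(n, t) = 1 + 30 + 420 = 451.
Step 2: q^n = 3^15 = 14348907.
Step 3: Hamming bound ⌊q^n / V_q(n,t)⌋ = ⌊14348907/451⌋ = 31815.
Step 4: Compare |C| = 8950 to 31815: satisfied.
The claimed |C| lies below the Hamming bound.


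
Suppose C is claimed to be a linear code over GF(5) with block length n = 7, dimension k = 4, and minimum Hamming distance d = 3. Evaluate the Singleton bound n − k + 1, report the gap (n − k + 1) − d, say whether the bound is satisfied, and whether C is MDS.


Singleton RHS = n − k + 1 = 4, slack = 1, bound satisfied, not MDS.

Singleton bound: d ≤ n − k + 1.
Here n = 7, k = 4, so n − k + 1 = 4.
Given d = 3, check d ≤ 4: YES.
Slack = (n − k + 1) − d = 1.
The code is NOT MDS (slack = 1 > 0).
Description: the claimed parameters are [7, 4, 3]_5; such a code would be non-MDS.


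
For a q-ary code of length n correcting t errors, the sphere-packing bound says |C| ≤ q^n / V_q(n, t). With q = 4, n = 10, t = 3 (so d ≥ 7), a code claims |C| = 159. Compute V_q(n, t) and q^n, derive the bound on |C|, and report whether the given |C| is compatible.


V_q(n, t) = 3676, q^n = 1048576, Hamming bound = 285, |C| = 159 ≤ bound (satisfied).

Step 1: Compute V_q(n, t) = Σ_{j=0}^3 C(n, j) (q−1)^j.
  j = 0: C(10,0)·(3)^0 = 1·1 = 1.
  j = 1: C(10,1)·(3)^1 = 10·3 = 30.
  j = 2: C(10,2)·(3)^2 = 45·9 = 405.
  j = 3: C(10,3)·(3)^3 = 120·27 = 3240.
  V_q(n, t) = 1 + 30 + 405 + 3240 = 3676.
Step 2: q^n = 4^10 = 1048576.
Step 3: Hamming bound ⌊q^n / V_q(n,t)⌋ = ⌊1048576/3676⌋ = 285.
Step 4: Compare |C| = 159 to 285: satisfied.
The claimed |C| lies below the Hamming bound.


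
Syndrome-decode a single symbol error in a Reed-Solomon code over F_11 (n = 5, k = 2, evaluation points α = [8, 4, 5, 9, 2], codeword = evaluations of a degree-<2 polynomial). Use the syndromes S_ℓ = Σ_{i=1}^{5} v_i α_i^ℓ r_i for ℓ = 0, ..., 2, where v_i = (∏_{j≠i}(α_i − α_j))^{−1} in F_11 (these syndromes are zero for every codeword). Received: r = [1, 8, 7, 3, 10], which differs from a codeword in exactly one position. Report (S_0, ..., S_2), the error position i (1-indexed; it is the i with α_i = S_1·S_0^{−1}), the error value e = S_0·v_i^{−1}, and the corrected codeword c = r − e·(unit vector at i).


S = (6, 4, 10), error at position 1, error magnitude e = 8, c = [4, 8, 7, 3, 10].

Step 1: column multipliers v_i = (∏_{j≠i}(α_i − α_j))^{−1} mod 11.
  i = 1 (α = 8): (8−4)(8−5)(8−9)(8−2) = 4·3·(−1)·6 = −72 ≡ 5, so v_1 = 5^{−1} = 9 (mod 11).
  i = 2 (α = 4): (4−8)(4−5)(4−9)(4−2) = (−4)·(−1)·(−5)·2 = −40 ≡ 4, so v_2 = 4^{−1} = 3 (mod 11).
  i = 3 (α = 5): (5−8)(5−4)(5−9)(5−2) = (−3)·1·(−4)·3 = 36 ≡ 3, so v_3 = 3^{−1} = 4 (mod 11).
  i = 4 (α = 9): (9−8)(9−4)(9−5)(9−2) = 1·5·4·7 = 140 ≡ 8, so v_4 = 8^{−1} = 7 (mod 11).
  i = 5 (α = 2): (2−8)(2−4)(2−5)(2−9) = (−6)·(−2)·(−3)·(−7) = 252 ≡ 10, so v_5 = 10^{−1} = 10 (mod 11).
  v = [9, 3, 4, 7, 10].
Step 2: syndromes of r = [1, 8, 7, 3, 10] (all sums mod 11).
  S_0 = Σ v_i r_i = 9·1 + 3·8 + 4·7 + 7·3 + 10·10 = 182 ≡ 6.
  S_1 = Σ v_i α_i r_i = 9·8·1 + 3·4·8 + 4·5·7 + 7·9·3 + 10·2·10 = 697 ≡ 4.
  α_i^2 mod 11 = [9, 5, 3, 4, 4].
  S_2 = Σ v_i α_i^2 r_i = 9·9·1 + 3·5·8 + 4·3·7 + 7·4·3 + 10·4·10 = 769 ≡ 10.
  S = (6, 4, 10) ≠ 0, so r is not a codeword (an error is present).
Step 3: locate the error. For a single error e at position i, S_ℓ = v_i·e·α_i^ℓ, so α_err = S_1/S_0.
  S_0^{−1} = 6^{−1} = 2 (mod 11), so α_err = 4·2 = 8 ≡ 8 = α_1. Error position i = 1.
  Consistency check: S_2/S_1 = 10·3 = 30 ≡ 8 = α_err ✓ (single-error assumption holds).
Step 4: error magnitude e = S_0/v_1 = S_0·∏_{j≠1}(α_1 − α_j) = 6·5 = 30 ≡ 8 (mod 11).
Step 5: correct position 1: c_1 = r_1 − e = 1 − 8 ≡ 4 (mod 11). Hence c = [4, 8, 7, 3, 10].
  Check: interpolating c through the α_i gives m(x) = 1 + 10·x (degree < 2) with m(α_i) = c_i for every i, so c is indeed a codeword.


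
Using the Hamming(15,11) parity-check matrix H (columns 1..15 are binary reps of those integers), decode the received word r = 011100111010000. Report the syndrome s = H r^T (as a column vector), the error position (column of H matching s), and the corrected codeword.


s = (1, 0, 0, 0)^T, error position = 8, corrected codeword c = 011100101010000

Compute s = H r^T mod 2 one row at a time:
  s_1 = 1 + 1 + 0 + 1 + 0 + 0 + 0 + 0 = 3 ≡ 1 (mod 2).
  s_2 = 1 + 0 + 0 + 1 + 0 + 0 + 0 + 0 = 2 ≡ 0 (mod 2).
  s_3 = 1 + 1 + 0 + 1 + 0 + 1 + 0 + 0 = 4 ≡ 0 (mod 2).
  s_4 = 0 + 1 + 0 + 1 + 1 + 1 + 0 + 0 = 4 ≡ 0 (mod 2).
s = (1, 0, 0, 0)^T — this equals column 8 of H (binary 1000), so error is at position 8.
Correct: flip bit 8 of r = 011100111010000 to get c = 011100101010000.


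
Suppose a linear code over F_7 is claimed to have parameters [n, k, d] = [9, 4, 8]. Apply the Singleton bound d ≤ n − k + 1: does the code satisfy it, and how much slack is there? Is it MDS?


Singleton RHS = n − k + 1 = 6, slack = -2, bound violated (no such code; not MDS).

Singleton bound: d ≤ n − k + 1.
Here n = 9, k = 4, so n − k + 1 = 6.
Given d = 8, check d ≤ 6: NO.
Slack = (n − k + 1) − d = -2.
The slack is negative: d = 8 exceeds n − k + 1 = 6 by 2, so the Singleton bound is violated and no linear [9, 4, 8]_7 code can exist. In particular it is not MDS (MDS requires d = n − k + 1 exactly).
Description: the claimed parameters are [9, 4, 8]_7; such a code would be impossible (violates the Singleton bound).


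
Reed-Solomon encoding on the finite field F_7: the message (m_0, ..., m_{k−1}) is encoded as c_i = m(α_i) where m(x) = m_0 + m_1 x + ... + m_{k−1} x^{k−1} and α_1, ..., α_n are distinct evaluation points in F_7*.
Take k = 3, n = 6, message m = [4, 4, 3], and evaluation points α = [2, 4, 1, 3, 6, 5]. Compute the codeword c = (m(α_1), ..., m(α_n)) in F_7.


c = [3, 5, 4, 1, 3, 1]

Message polynomial: m(x) = 4 + 4·x + 3·x^2 (mod 7).
For each evaluation point α_i, compute m(α_i) mod 7:
  α_1 = 2: Horner steps 3 → 3 → 3, so m(2) = 3.
  α_2 = 4: Horner steps 3 → 2 → 5, so m(4) = 5.
  α_3 = 1: Horner steps 3 → 0 → 4, so m(1) = 4.
  α_4 = 3: Horner steps 3 → 6 → 1, so m(3) = 1.
  α_5 = 6: Horner steps 3 → 1 → 3, so m(6) = 3.
  α_6 = 5: Horner steps 3 → 5 → 1, so m(5) = 1.
Codeword c = [3, 5, 4, 1, 3, 1] ∈ F_7^6.


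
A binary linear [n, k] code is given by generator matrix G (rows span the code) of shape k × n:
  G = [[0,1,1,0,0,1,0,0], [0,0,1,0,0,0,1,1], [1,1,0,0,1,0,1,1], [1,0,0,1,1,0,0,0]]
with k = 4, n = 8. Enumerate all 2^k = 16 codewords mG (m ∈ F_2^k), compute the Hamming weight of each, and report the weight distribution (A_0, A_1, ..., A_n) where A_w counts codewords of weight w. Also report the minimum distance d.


Weight distribution: A_0 = 1, A_2 = 1, A_3 = 5, A_4 = 3, A_5 = 2, A_6 = 3, A_7 = 1. Minimum distance d = 2.

Enumerate all 2^4 = 16 messages m ∈ F_2^4.
For each, compute codeword c = mG in F_2^8, then tally its weight.
  m = 0000 → c = 00000000, weight = 0.
  m = 1000 → c = 01100100, weight = 3.
  m = 0100 → c = 00100011, weight = 3.
  m = 1100 → c = 01000111, weight = 4.
  m = 0010 → c = 11001011, weight = 5.
  m = 1010 → c = 10101111, weight = 6.
  m = 0110 → c = 11101000, weight = 4.
  m = 1110 → c = 10001100, weight = 3.
  m = 0001 → c = 10011000, weight = 3.
  m = 1001 → c = 11111100, weight = 6.
  m = 0101 → c = 10111011, weight = 6.
  m = 1101 → c = 11011111, weight = 7.
  m = 0011 → c = 01010011, weight = 4.
  m = 1011 → c = 00110111, weight = 5.
  m = 0111 → c = 01110000, weight = 3.
  m = 1111 → c = 00010100, weight = 2.
Tally weights:
  weight 0: 1 codewords.
  weight 2: 1 codewords.
  weight 3: 5 codewords.
  weight 4: 3 codewords.
  weight 5: 2 codewords.
  weight 6: 3 codewords.
  weight 7: 1 codewords.
Minimum distance d = smallest w > 0 with A_w > 0 = 2.
Sanity: Σ A_w = 16 = 2^4 = 16 ✓.


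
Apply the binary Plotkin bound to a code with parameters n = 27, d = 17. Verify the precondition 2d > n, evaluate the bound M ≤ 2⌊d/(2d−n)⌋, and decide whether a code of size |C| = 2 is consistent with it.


Plotkin bound M ≤ 4; given |C| = 2 ≤ bound (satisfied).

Check applicability: 2d = 34, n = 27.
2d − n = 7 > 0, so Plotkin applies.
Compute d/(2d−n) = 17/7 ≈ 2.4286.
⌊d/(2d−n)⌋ = 2.
Plotkin bound: M ≤ 2·2 = 4.
Given |C| = 2, check: satisfied.
This |C| is below the Plotkin bound.


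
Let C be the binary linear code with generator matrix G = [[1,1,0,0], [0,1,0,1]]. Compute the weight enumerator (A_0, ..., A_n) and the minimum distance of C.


Weight distribution: A_0 = 1, A_2 = 3. Minimum distance d = 2.

Enumerate all 2^2 = 4 messages m ∈ F_2^2.
For each, compute codeword c = mG in F_2^4, then tally its weight.
  m = 00 → c = 0000, weight = 0.
  m = 10 → c = 1100, weight = 2.
  m = 01 → c = 0101, weight = 2.
  m = 11 → c = 1001, weight = 2.
Tally weights:
  weight 0: 1 codewords.
  weight 2: 3 codewords.
Minimum distance d = smallest w > 0 with A_w > 0 = 2.
Sanity: Σ A_w = 4 = 2^2 = 4 ✓.


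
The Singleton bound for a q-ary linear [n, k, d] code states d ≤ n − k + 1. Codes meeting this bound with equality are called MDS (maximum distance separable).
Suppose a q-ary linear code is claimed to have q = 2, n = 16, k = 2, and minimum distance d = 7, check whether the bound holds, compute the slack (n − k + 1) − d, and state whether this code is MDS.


Singleton RHS = n − k + 1 = 15, slack = 8, bound satisfied, not MDS.

Singleton bound: d ≤ n − k + 1.
Here n = 16, k = 2, so n − k + 1 = 15.
Given d = 7, check d ≤ 15: YES.
Slack = (n − k + 1) − d = 8.
The code is NOT MDS (slack = 8 > 0).
Description: the claimed parameters are [16, 2, 7]_2; such a code would be non-MDS.


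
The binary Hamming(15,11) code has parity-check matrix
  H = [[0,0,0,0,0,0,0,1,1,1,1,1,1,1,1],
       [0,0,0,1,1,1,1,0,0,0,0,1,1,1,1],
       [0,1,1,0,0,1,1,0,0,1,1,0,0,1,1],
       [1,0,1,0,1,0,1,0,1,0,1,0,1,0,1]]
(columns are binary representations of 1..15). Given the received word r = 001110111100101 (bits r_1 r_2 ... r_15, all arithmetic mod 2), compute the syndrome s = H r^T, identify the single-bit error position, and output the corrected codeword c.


s = (1, 1, 0, 0)^T, error position = 12, corrected codeword c = 001110111101101

Compute s = H r^T mod 2 one row at a time:
  s_1 = 1 + 1 + 1 + 0 + 0 + 1 + 0 + 1 = 5 ≡ 1 (mod 2).
  s_2 = 1 + 1 + 0 + 1 + 0 + 1 + 0 + 1 = 5 ≡ 1 (mod 2).
  s_3 = 0 + 1 + 0 + 1 + 1 + 0 + 0 + 1 = 4 ≡ 0 (mod 2).
  s_4 = 0 + 1 + 1 + 1 + 1 + 0 + 1 + 1 = 6 ≡ 0 (mod 2).
s = (1, 1, 0, 0)^T — this equals column 12 of H (binary 1100), so error is at position 12.
Correct: flip bit 12 of r = 001110111100101 to get c = 001110111101101.


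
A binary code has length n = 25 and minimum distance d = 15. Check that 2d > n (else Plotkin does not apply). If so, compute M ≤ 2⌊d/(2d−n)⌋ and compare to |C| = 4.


Plotkin bound M ≤ 6; given |C| = 4 ≤ bound (satisfied).

Check applicability: 2d = 30, n = 25.
2d − n = 5 > 0, so Plotkin applies.
Compute d/(2d−n) = 15/5 ≈ 3.0000.
⌊d/(2d−n)⌋ = 3.
Plotkin bound: M ≤ 2·3 = 6.
Given |C| = 4, check: satisfied.
This |C| is below the Plotkin bound.


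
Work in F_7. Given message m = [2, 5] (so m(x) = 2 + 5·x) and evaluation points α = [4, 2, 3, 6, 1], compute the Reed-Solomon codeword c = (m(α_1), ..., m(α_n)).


c = [1, 5, 3, 4, 0]

Message polynomial: m(x) = 2 + 5·x (mod 7).
For each evaluation point α_i, compute m(α_i) mod 7:
  α_1 = 4: Horner steps 5 → 1, so m(4) = 1.
  α_2 = 2: Horner steps 5 → 5, so m(2) = 5.
  α_3 = 3: Horner steps 5 → 3, so m(3) = 3.
  α_4 = 6: Horner steps 5 → 4, so m(6) = 4.
  α_5 = 1: Horner steps 5 → 0, so m(1) = 0.
Codeword c = [1, 5, 3, 4, 0] ∈ F_7^5.


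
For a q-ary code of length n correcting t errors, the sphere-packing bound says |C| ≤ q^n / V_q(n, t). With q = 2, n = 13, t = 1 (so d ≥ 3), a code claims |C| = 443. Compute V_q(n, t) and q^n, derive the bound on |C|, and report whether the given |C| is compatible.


V_q(n, t) = 14, q^n = 8192, Hamming bound = 585, |C| = 443 ≤ bound (satisfied).

Step 1: Compute V_q(n, t) = Σ_{j=0}^1 C(n, j) (q−1)^j.
  j = 0: C(13,0)·(1)^0 = 1·1 = 1.
  j = 1: C(13,1)·(1)^1 = 13·1 = 13.
  V_q(n, t) = 1 + 13 = 14.
Step 2: q^n = 2^13 = 8192.
Step 3: Hamming bound ⌊q^n / V_q(n,t)⌋ = ⌊8192/14⌋ = 585.
Step 4: Compare |C| = 443 to 585: satisfied.
The claimed |C| lies below the Hamming bound.


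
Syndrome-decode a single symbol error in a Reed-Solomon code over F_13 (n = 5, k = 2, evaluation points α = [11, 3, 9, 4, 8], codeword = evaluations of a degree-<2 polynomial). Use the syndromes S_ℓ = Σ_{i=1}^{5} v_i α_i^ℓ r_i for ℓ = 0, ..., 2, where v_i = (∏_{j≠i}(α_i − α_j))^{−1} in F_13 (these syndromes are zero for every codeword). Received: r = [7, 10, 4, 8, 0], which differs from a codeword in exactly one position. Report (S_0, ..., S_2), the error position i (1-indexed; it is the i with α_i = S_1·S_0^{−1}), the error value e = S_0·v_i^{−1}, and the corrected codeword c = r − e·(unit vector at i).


S = (9, 3, 1), error at position 3, error magnitude e = 6, c = [7, 10, 11, 8, 0].

Step 1: column multipliers v_i = (∏_{j≠i}(α_i − α_j))^{−1} mod 13.
  i = 1 (α = 11): (11−3)(11−9)(11−4)(11−8) = 8·2·7·3 = 336 ≡ 11, so v_1 = 11^{−1} = 6 (mod 13).
  i = 2 (α = 3): (3−11)(3−9)(3−4)(3−8) = (−8)·(−6)·(−1)·(−5) = 240 ≡ 6, so v_2 = 6^{−1} = 11 (mod 13).
  i = 3 (α = 9): (9−11)(9−3)(9−4)(9−8) = (−2)·6·5·1 = −60 ≡ 5, so v_3 = 5^{−1} = 8 (mod 13).
  i = 4 (α = 4): (4−11)(4−3)(4−9)(4−8) = (−7)·1·(−5)·(−4) = −140 ≡ 3, so v_4 = 3^{−1} = 9 (mod 13).
  i = 5 (α = 8): (8−11)(8−3)(8−9)(8−4) = (−3)·5·(−1)·4 = 60 ≡ 8, so v_5 = 8^{−1} = 5 (mod 13).
  v = [6, 11, 8, 9, 5].
Step 2: syndromes of r = [7, 10, 4, 8, 0] (all sums mod 13).
  S_0 = Σ v_i r_i = 6·7 + 11·10 + 8·4 + 9·8 + 5·0 = 256 ≡ 9.
  S_1 = Σ v_i α_i r_i = 6·11·7 + 11·3·10 + 8·9·4 + 9·4·8 + 5·8·0 = 1368 ≡ 3.
  α_i^2 mod 13 = [4, 9, 3, 3, 12].
  S_2 = Σ v_i α_i^2 r_i = 6·4·7 + 11·9·10 + 8·3·4 + 9·3·8 + 5·12·0 = 1470 ≡ 1.
  S = (9, 3, 1) ≠ 0, so r is not a codeword (an error is present).
Step 3: locate the error. For a single error e at position i, S_ℓ = v_i·e·α_i^ℓ, so α_err = S_1/S_0.
  S_0^{−1} = 9^{−1} = 3 (mod 13), so α_err = 3·3 = 9 ≡ 9 = α_3. Error position i = 3.
  Consistency check: S_2/S_1 = 1·9 = 9 ≡ 9 = α_err ✓ (single-error assumption holds).
Step 4: error magnitude e = S_0/v_3 = S_0·∏_{j≠3}(α_3 − α_j) = 9·5 = 45 ≡ 6 (mod 13).
Step 5: correct position 3: c_3 = r_3 − e = 4 − 6 ≡ 11 (mod 13). Hence c = [7, 10, 11, 8, 0].
  Check: interpolating c through the α_i gives m(x) = 3 + 11·x (degree < 2) with m(α_i) = c_i for every i, so c is indeed a codeword.


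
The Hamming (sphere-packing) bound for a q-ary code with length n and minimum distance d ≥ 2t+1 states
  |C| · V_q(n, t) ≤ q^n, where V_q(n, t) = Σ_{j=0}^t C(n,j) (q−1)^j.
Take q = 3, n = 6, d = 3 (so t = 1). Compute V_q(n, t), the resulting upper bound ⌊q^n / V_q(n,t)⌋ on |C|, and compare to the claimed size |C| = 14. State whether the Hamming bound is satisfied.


V_q(n, t) = 13, q^n = 729, Hamming bound = 56, |C| = 14 ≤ bound (satisfied).

Step 1: Compute V_q(n, t) = Σ_{j=0}^1 C(n, j) (q−1)^j.
  j = 0: C(6,0)·(2)^0 = 1·1 = 1.
  j = 1: C(6,1)·(2)^1 = 6·2 = 12.
  V_q(n, t) = 1 + 12 = 13.
Step 2: q^n = 3^6 = 729.
Step 3: Hamming bound ⌊q^n / V_q(n,t)⌋ = ⌊729/13⌋ = 56.
Step 4: Compare |C| = 14 to 56: satisfied.
The claimed |C| lies below the Hamming bound.


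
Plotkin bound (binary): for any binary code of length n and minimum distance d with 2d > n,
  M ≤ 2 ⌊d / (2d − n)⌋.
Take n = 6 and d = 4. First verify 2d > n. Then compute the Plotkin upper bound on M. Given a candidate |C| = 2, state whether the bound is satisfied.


Plotkin bound M ≤ 4; given |C| = 2 ≤ bound (satisfied).

Check applicability: 2d = 8, n = 6.
2d − n = 2 > 0, so Plotkin applies.
Compute d/(2d−n) = 4/2 ≈ 2.0000.
⌊d/(2d−n)⌋ = 2.
Plotkin bound: M ≤ 2·2 = 4.
Given |C| = 2, check: satisfied.
This |C| is below the Plotkin bound.


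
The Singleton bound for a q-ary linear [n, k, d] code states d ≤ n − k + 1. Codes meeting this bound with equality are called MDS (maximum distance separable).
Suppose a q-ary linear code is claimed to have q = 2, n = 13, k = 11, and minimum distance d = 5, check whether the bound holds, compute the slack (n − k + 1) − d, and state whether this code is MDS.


Singleton RHS = n − k + 1 = 3, slack = -2, bound violated (no such code; not MDS).

Singleton bound: d ≤ n − k + 1.
Here n = 13, k = 11, so n − k + 1 = 3.
Given d = 5, check d ≤ 3: NO.
Slack = (n − k + 1) − d = -2.
The slack is negative: d = 5 exceeds n − k + 1 = 3 by 2, so the Singleton bound is violated and no linear [13, 11, 5]_2 code can exist. In particular it is not MDS (MDS requires d = n − k + 1 exactly).
Description: the claimed parameters are [13, 11, 5]_2; such a code would be impossible (violates the Singleton bound).


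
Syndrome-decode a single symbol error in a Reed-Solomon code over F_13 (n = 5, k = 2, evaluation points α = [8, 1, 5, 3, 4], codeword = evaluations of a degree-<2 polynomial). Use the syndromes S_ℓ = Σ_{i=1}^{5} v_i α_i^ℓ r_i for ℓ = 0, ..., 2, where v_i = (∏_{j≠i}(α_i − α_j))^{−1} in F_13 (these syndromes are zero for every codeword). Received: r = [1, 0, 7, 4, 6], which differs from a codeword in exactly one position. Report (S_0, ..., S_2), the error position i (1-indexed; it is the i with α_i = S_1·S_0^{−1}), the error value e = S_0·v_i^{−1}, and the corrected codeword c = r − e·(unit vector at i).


S = (6, 4, 7), error at position 3, error magnitude e = 12, c = [1, 0, 8, 4, 6].

Step 1: column multipliers v_i = (∏_{j≠i}(α_i − α_j))^{−1} mod 13.
  i = 1 (α = 8): (8−1)(8−5)(8−3)(8−4) = 7·3·5·4 = 420 ≡ 4, so v_1 = 4^{−1} = 10 (mod 13).
  i = 2 (α = 1): (1−8)(1−5)(1−3)(1−4) = (−7)·(−4)·(−2)·(−3) = 168 ≡ 12, so v_2 = 12^{−1} = 12 (mod 13).
  i = 3 (α = 5): (5−8)(5−1)(5−3)(5−4) = (−3)·4·2·1 = −24 ≡ 2, so v_3 = 2^{−1} = 7 (mod 13).
  i = 4 (α = 3): (3−8)(3−1)(3−5)(3−4) = (−5)·2·(−2)·(−1) = −20 ≡ 6, so v_4 = 6^{−1} = 11 (mod 13).
  i = 5 (α = 4): (4−8)(4−1)(4−5)(4−3) = (−4)·3·(−1)·1 = 12 ≡ 12, so v_5 = 12^{−1} = 12 (mod 13).
  v = [10, 12, 7, 11, 12].
Step 2: syndromes of r = [1, 0, 7, 4, 6] (all sums mod 13).
  S_0 = Σ v_i r_i = 10·1 + 12·0 + 7·7 + 11·4 + 12·6 = 175 ≡ 6.
  S_1 = Σ v_i α_i r_i = 10·8·1 + 12·1·0 + 7·5·7 + 11·3·4 + 12·4·6 = 745 ≡ 4.
  α_i^2 mod 13 = [12, 1, 12, 9, 3].
  S_2 = Σ v_i α_i^2 r_i = 10·12·1 + 12·1·0 + 7·12·7 + 11·9·4 + 12·3·6 = 1320 ≡ 7.
  S = (6, 4, 7) ≠ 0, so r is not a codeword (an error is present).
Step 3: locate the error. For a single error e at position i, S_ℓ = v_i·e·α_i^ℓ, so α_err = S_1/S_0.
  S_0^{−1} = 6^{−1} = 11 (mod 13), so α_err = 4·11 = 44 ≡ 5 = α_3. Error position i = 3.
  Consistency check: S_2/S_1 = 7·10 = 70 ≡ 5 = α_err ✓ (single-error assumption holds).
Step 4: error magnitude e = S_0/v_3 = S_0·∏_{j≠3}(α_3 − α_j) = 6·2 = 12 ≡ 12 (mod 13).
Step 5: correct position 3: c_3 = r_3 − e = 7 − 12 ≡ 8 (mod 13). Hence c = [1, 0, 8, 4, 6].
  Check: interpolating c through the α_i gives m(x) = 11 + 2·x (degree < 2) with m(α_i) = c_i for every i, so c is indeed a codeword.


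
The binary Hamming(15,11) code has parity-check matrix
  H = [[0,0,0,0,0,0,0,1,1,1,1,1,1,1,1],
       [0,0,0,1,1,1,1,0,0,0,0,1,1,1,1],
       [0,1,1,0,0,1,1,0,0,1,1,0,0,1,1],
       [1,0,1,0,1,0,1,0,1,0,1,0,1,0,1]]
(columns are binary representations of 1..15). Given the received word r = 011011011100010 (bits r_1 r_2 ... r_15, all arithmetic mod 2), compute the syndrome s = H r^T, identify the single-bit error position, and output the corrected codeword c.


s = (0, 1, 1, 1)^T, error position = 7, corrected codeword c = 011011111100010

Compute s = H r^T mod 2 one row at a time:
  s_1 = 1 + 1 + 1 + 0 + 0 + 0 + 1 + 0 = 4 ≡ 0 (mod 2).
  s_2 = 0 + 1 + 1 + 0 + 0 + 0 + 1 + 0 = 3 ≡ 1 (mod 2).
  s_3 = 1 + 1 + 1 + 0 + 1 + 0 + 1 + 0 = 5 ≡ 1 (mod 2).
  s_4 = 0 + 1 + 1 + 0 + 1 + 0 + 0 + 0 = 3 ≡ 1 (mod 2).
s = (0, 1, 1, 1)^T — this equals column 7 of H (binary 0111), so error is at position 7.
Correct: flip bit 7 of r = 011011011100010 to get c = 011011111100010.


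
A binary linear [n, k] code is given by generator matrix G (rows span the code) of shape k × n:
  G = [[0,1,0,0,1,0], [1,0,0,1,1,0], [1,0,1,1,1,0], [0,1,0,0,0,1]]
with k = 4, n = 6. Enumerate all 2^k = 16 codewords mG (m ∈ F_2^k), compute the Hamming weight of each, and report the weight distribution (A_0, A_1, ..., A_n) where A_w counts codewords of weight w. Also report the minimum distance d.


Weight distribution: A_0 = 1, A_1 = 1, A_2 = 3, A_3 = 6, A_4 = 3, A_5 = 1, A_6 = 1. Minimum distance d = 1.

Enumerate all 2^4 = 16 messages m ∈ F_2^4.
For each, compute codeword c = mG in F_2^6, then tally its weight.
  m = 0000 → c = 000000, weight = 0.
  m = 1000 → c = 010010, weight = 2.
  m = 0100 → c = 100110, weight = 3.
  m = 1100 → c = 110100, weight = 3.
  m = 0010 → c = 101110, weight = 4.
  m = 1010 → c = 111100, weight = 4.
  m = 0110 → c = 001000, weight = 1.
  m = 1110 → c = 011010, weight = 3.
  m = 0001 → c = 010001, weight = 2.
  m = 1001 → c = 000011, weight = 2.
  m = 0101 → c = 110111, weight = 5.
  m = 1101 → c = 100101, weight = 3.
  m = 0011 → c = 111111, weight = 6.
  m = 1011 → c = 101101, weight = 4.
  m = 0111 → c = 011001, weight = 3.
  m = 1111 → c = 001011, weight = 3.
Tally weights:
  weight 0: 1 codewords.
  weight 1: 1 codewords.
  weight 2: 3 codewords.
  weight 3: 6 codewords.
  weight 4: 3 codewords.
  weight 5: 1 codewords.
  weight 6: 1 codewords.
Minimum distance d = smallest w > 0 with A_w > 0 = 1.
Sanity: Σ A_w = 16 = 2^4 = 16 ✓.


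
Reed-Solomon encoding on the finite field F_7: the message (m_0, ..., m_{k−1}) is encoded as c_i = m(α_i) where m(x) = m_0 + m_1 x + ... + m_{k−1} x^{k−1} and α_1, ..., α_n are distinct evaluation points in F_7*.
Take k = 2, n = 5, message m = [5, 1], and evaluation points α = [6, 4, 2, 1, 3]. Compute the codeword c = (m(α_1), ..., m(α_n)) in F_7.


c = [4, 2, 0, 6, 1]

Message polynomial: m(x) = 5 + 1·x (mod 7).
For each evaluation point α_i, compute m(α_i) mod 7:
  α_1 = 6: Horner steps 1 → 4, so m(6) = 4.
  α_2 = 4: Horner steps 1 → 2, so m(4) = 2.
  α_3 = 2: Horner steps 1 → 0, so m(2) = 0.
  α_4 = 1: Horner steps 1 → 6, so m(1) = 6.
  α_5 = 3: Horner steps 1 → 1, so m(3) = 1.
Codeword c = [4, 2, 0, 6, 1] ∈ F_7^5.


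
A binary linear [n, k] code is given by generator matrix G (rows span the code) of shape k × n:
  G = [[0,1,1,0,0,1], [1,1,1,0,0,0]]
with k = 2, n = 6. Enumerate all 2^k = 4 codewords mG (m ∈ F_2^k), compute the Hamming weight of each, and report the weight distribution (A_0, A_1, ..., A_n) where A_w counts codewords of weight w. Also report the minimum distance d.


Weight distribution: A_0 = 1, A_2 = 1, A_3 = 2. Minimum distance d = 2.

Enumerate all 2^2 = 4 messages m ∈ F_2^2.
For each, compute codeword c = mG in F_2^6, then tally its weight.
  m = 00 → c = 000000, weight = 0.
  m = 10 → c = 011001, weight = 3.
  m = 01 → c = 111000, weight = 3.
  m = 11 → c = 100001, weight = 2.
Tally weights:
  weight 0: 1 codewords.
  weight 2: 1 codewords.
  weight 3: 2 codewords.
Minimum distance d = smallest w > 0 with A_w > 0 = 2.
Sanity: Σ A_w = 4 = 2^2 = 4 ✓.


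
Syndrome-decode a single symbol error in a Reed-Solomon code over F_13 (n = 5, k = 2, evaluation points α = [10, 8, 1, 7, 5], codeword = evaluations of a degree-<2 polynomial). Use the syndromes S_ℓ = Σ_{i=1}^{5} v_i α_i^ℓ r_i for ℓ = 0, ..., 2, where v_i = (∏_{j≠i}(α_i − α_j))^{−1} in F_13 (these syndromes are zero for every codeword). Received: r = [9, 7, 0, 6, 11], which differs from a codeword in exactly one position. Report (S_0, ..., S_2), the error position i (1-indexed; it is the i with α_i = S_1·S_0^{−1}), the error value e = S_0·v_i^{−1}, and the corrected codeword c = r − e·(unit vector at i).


S = (2, 10, 11), error at position 5, error magnitude e = 7, c = [9, 7, 0, 6, 4].

Step 1: column multipliers v_i = (∏_{j≠i}(α_i − α_j))^{−1} mod 13.
  i = 1 (α = 10): (10−8)(10−1)(10−7)(10−5) = 2·9·3·5 = 270 ≡ 10, so v_1 = 10^{−1} = 4 (mod 13).
  i = 2 (α = 8): (8−10)(8−1)(8−7)(8−5) = (−2)·7·1·3 = −42 ≡ 10, so v_2 = 10^{−1} = 4 (mod 13).
  i = 3 (α = 1): (1−10)(1−8)(1−7)(1−5) = (−9)·(−7)·(−6)·(−4) = 1512 ≡ 4, so v_3 = 4^{−1} = 10 (mod 13).
  i = 4 (α = 7): (7−10)(7−8)(7−1)(7−5) = (−3)·(−1)·6·2 = 36 ≡ 10, so v_4 = 10^{−1} = 4 (mod 13).
  i = 5 (α = 5): (5−10)(5−8)(5−1)(5−7) = (−5)·(−3)·4·(−2) = −120 ≡ 10, so v_5 = 10^{−1} = 4 (mod 13).
  v = [4, 4, 10, 4, 4].
Step 2: syndromes of r = [9, 7, 0, 6, 11] (all sums mod 13).
  S_0 = Σ v_i r_i = 4·9 + 4·7 + 10·0 + 4·6 + 4·11 = 132 ≡ 2.
  S_1 = Σ v_i α_i r_i = 4·10·9 + 4·8·7 + 10·1·0 + 4·7·6 + 4·5·11 = 972 ≡ 10.
  α_i^2 mod 13 = [9, 12, 1, 10, 12].
  S_2 = Σ v_i α_i^2 r_i = 4·9·9 + 4·12·7 + 10·1·0 + 4·10·6 + 4·12·11 = 1428 ≡ 11.
  S = (2, 10, 11) ≠ 0, so r is not a codeword (an error is present).
Step 3: locate the error. For a single error e at position i, S_ℓ = v_i·e·α_i^ℓ, so α_err = S_1/S_0.
  S_0^{−1} = 2^{−1} = 7 (mod 13), so α_err = 10·7 = 70 ≡ 5 = α_5. Error position i = 5.
  Consistency check: S_2/S_1 = 11·4 = 44 ≡ 5 = α_err ✓ (single-error assumption holds).
Step 4: error magnitude e = S_0/v_5 = S_0·∏_{j≠5}(α_5 − α_j) = 2·10 = 20 ≡ 7 (mod 13).
Step 5: correct position 5: c_5 = r_5 − e = 11 − 7 ≡ 4 (mod 13). Hence c = [9, 7, 0, 6, 4].
  Check: interpolating c through the α_i gives m(x) = 12 + 1·x (degree < 2) with m(α_i) = c_i for every i, so c is indeed a codeword.


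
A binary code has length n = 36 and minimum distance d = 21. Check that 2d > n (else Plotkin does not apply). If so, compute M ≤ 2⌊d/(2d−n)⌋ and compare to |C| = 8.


Plotkin bound M ≤ 6; given |C| = 8 > bound (violated).

Check applicability: 2d = 42, n = 36.
2d − n = 6 > 0, so Plotkin applies.
Compute d/(2d−n) = 21/6 ≈ 3.5000.
⌊d/(2d−n)⌋ = 3.
Plotkin bound: M ≤ 2·3 = 6.
Given |C| = 8, check: VIOLATED.
This |C| is above the Plotkin bound, so no binary code with n = 36, d = 21 and 8 codewords exists.


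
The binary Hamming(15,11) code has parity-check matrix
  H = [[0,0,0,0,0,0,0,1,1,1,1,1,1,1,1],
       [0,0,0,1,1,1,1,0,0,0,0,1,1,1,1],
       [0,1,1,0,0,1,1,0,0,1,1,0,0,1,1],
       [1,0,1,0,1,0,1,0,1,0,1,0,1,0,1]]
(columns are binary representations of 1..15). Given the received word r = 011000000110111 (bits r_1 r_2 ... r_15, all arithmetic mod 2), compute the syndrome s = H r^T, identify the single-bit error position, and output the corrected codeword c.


s = (1, 1, 0, 0)^T, error position = 12, corrected codeword c = 011000000111111

Compute s = H r^T mod 2 one row at a time:
  s_1 = 0 + 0 + 1 + 1 + 0 + 1 + 1 + 1 = 5 ≡ 1 (mod 2).
  s_2 = 0 + 0 + 0 + 0 + 0 + 1 + 1 + 1 = 3 ≡ 1 (mod 2).
  s_3 = 1 + 1 + 0 + 0 + 1 + 1 + 1 + 1 = 6 ≡ 0 (mod 2).
  s_4 = 0 + 1 + 0 + 0 + 0 + 1 + 1 + 1 = 4 ≡ 0 (mod 2).
s = (1, 1, 0, 0)^T — this equals column 12 of H (binary 1100), so error is at position 12.
Correct: flip bit 12 of r = 011000000110111 to get c = 011000000111111.


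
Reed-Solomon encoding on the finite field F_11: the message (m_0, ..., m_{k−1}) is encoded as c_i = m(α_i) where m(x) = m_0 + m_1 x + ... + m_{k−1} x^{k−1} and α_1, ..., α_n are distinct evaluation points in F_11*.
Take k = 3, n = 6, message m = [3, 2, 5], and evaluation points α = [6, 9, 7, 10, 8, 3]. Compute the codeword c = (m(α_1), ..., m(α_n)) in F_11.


c = [8, 8, 9, 6, 9, 10]

Message polynomial: m(x) = 3 + 2·x + 5·x^2 (mod 11).
For each evaluation point α_i, compute m(α_i) mod 11:
  α_1 = 6: Horner steps 5 → 10 → 8, so m(6) = 8.
  α_2 = 9: Horner steps 5 → 3 → 8, so m(9) = 8.
  α_3 = 7: Horner steps 5 → 4 → 9, so m(7) = 9.
  α_4 = 10: Horner steps 5 → 8 → 6, so m(10) = 6.
  α_5 = 8: Horner steps 5 → 9 → 9, so m(8) = 9.
  α_6 = 3: Horner steps 5 → 6 → 10, so m(3) = 10.
Codeword c = [8, 8, 9, 6, 9, 10] ∈ F_11^6.


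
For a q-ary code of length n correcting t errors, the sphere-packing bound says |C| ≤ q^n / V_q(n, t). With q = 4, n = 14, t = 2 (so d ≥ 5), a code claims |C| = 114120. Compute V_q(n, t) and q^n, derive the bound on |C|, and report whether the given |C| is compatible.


V_q(n, t) = 862, q^n = 268435456, Hamming bound = 311410, |C| = 114120 ≤ bound (satisfied).

Step 1: Compute V_q(n, t) = Σ_{j=0}^2 C(n, j) (q−1)^j.
  j = 0: C(14,0)·(3)^0 = 1·1 = 1.
  j = 1: C(14,1)·(3)^1 = 14·3 = 42.
  j = 2: C(14,2)·(3)^2 = 91·9 = 819.
  V_q(n, t) = 1 + 42 + 819 = 862.
Step 2: q^n = 4^14 = 268435456.
Step 3: Hamming bound ⌊q^n / V_q(n,t)⌋ = ⌊268435456/862⌋ = 311410.
Step 4: Compare |C| = 114120 to 311410: satisfied.
The claimed |C| lies below the Hamming bound.


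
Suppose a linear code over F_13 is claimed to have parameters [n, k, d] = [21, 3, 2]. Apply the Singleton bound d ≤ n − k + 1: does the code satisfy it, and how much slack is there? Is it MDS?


Singleton RHS = n − k + 1 = 19, slack = 17, bound satisfied, not MDS.

Singleton bound: d ≤ n − k + 1.
Here n = 21, k = 3, so n − k + 1 = 19.
Given d = 2, check d ≤ 19: YES.
Slack = (n − k + 1) − d = 17.
The code is NOT MDS (slack = 17 > 0).
Description: the claimed parameters are [21, 3, 2]_13; such a code would be non-MDS.


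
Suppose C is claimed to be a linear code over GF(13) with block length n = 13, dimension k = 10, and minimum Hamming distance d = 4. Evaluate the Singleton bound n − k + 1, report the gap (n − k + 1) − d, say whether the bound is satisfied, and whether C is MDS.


Singleton RHS = n − k + 1 = 4, slack = 0, bound satisfied, MDS.

Singleton bound: d ≤ n − k + 1.
Here n = 13, k = 10, so n − k + 1 = 4.
Given d = 4, check d ≤ 4: YES.
Slack = (n − k + 1) − d = 0.
The code is MDS (slack = 0).
Description: the claimed parameters are [13, 10, 4]_13; such a code would be MDS (meets Singleton bound).


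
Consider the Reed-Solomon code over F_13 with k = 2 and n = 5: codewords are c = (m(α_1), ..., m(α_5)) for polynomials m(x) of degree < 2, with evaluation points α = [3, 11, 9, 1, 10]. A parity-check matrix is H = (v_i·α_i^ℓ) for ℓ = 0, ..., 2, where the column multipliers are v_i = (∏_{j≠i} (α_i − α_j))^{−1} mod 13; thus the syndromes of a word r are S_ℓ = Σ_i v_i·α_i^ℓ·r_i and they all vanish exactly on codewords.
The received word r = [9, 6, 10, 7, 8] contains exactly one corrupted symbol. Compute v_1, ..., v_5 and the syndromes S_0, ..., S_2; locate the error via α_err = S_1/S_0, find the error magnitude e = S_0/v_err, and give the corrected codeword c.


S = (2, 2, 2), error at position 4, error magnitude e = 7, c = [9, 6, 10, 0, 8].

Step 1: column multipliers v_i = (∏_{j≠i}(α_i − α_j))^{−1} mod 13.
  i = 1 (α = 3): (3−11)(3−9)(3−1)(3−10) = (−8)·(−6)·2·(−7) = −672 ≡ 4, so v_1 = 4^{−1} = 10 (mod 13).
  i = 2 (α = 11): (11−3)(11−9)(11−1)(11−10) = 8·2·10·1 = 160 ≡ 4, so v_2 = 4^{−1} = 10 (mod 13).
  i = 3 (α = 9): (9−3)(9−11)(9−1)(9−10) = 6·(−2)·8·(−1) = 96 ≡ 5, so v_3 = 5^{−1} = 8 (mod 13).
  i = 4 (α = 1): (1−3)(1−11)(1−9)(1−10) = (−2)·(−10)·(−8)·(−9) = 1440 ≡ 10, so v_4 = 10^{−1} = 4 (mod 13).
  i = 5 (α = 10): (10−3)(10−11)(10−9)(10−1) = 7·(−1)·1·9 = −63 ≡ 2, so v_5 = 2^{−1} = 7 (mod 13).
  v = [10, 10, 8, 4, 7].
Step 2: syndromes of r = [9, 6, 10, 7, 8] (all sums mod 13).
  S_0 = Σ v_i r_i = 10·9 + 10·6 + 8·10 + 4·7 + 7·8 = 314 ≡ 2.
  S_1 = Σ v_i α_i r_i = 10·3·9 + 10·11·6 + 8·9·10 + 4·1·7 + 7·10·8 = 2238 ≡ 2.
  α_i^2 mod 13 = [9, 4, 3, 1, 9].
  S_2 = Σ v_i α_i^2 r_i = 10·9·9 + 10·4·6 + 8·3·10 + 4·1·7 + 7·9·8 = 1822 ≡ 2.
  S = (2, 2, 2) ≠ 0, so r is not a codeword (an error is present).
Step 3: locate the error. For a single error e at position i, S_ℓ = v_i·e·α_i^ℓ, so α_err = S_1/S_0.
  S_0^{−1} = 2^{−1} = 7 (mod 13), so α_err = 2·7 = 14 ≡ 1 = α_4. Error position i = 4.
  Consistency check: S_2/S_1 = 2·7 = 14 ≡ 1 = α_err ✓ (single-error assumption holds).
Step 4: error magnitude e = S_0/v_4 = S_0·∏_{j≠4}(α_4 − α_j) = 2·10 = 20 ≡ 7 (mod 13).
Step 5: correct position 4: c_4 = r_4 − e = 7 − 7 ≡ 0 (mod 13). Hence c = [9, 6, 10, 0, 8].
  Check: interpolating c through the α_i gives m(x) = 2 + 11·x (degree < 2) with m(α_i) = c_i for every i, so c is indeed a codeword.


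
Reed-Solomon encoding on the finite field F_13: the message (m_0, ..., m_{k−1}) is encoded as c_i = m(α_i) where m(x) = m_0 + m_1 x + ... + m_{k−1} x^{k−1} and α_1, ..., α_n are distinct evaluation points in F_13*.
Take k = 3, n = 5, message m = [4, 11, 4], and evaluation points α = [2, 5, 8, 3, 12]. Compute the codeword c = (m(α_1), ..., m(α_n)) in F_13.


c = [3, 3, 10, 8, 10]

Message polynomial: m(x) = 4 + 11·x + 4·x^2 (mod 13).
For each evaluation point α_i, compute m(α_i) mod 13:
  α_1 = 2: Horner steps 4 → 6 → 3, so m(2) = 3.
  α_2 = 5: Horner steps 4 → 5 → 3, so m(5) = 3.
  α_3 = 8: Horner steps 4 → 4 → 10, so m(8) = 10.
  α_4 = 3: Horner steps 4 → 10 → 8, so m(3) = 8.
  α_5 = 12: Horner steps 4 → 7 → 10, so m(12) = 10.
Codeword c = [3, 3, 10, 8, 10] ∈ F_13^5.


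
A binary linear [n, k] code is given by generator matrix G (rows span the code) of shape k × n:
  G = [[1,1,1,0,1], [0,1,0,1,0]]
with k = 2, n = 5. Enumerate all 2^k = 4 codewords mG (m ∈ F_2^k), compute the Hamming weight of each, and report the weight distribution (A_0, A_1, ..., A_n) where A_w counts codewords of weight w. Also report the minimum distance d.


Weight distribution: A_0 = 1, A_2 = 1, A_4 = 2. Minimum distance d = 2.

Enumerate all 2^2 = 4 messages m ∈ F_2^2.
For each, compute codeword c = mG in F_2^5, then tally its weight.
  m = 00 → c = 00000, weight = 0.
  m = 10 → c = 11101, weight = 4.
  m = 01 → c = 01010, weight = 2.
  m = 11 → c = 10111, weight = 4.
Tally weights:
  weight 0: 1 codewords.
  weight 2: 1 codewords.
  weight 4: 2 codewords.
Minimum distance d = smallest w > 0 with A_w > 0 = 2.
Sanity: Σ A_w = 4 = 2^2 = 4 ✓.


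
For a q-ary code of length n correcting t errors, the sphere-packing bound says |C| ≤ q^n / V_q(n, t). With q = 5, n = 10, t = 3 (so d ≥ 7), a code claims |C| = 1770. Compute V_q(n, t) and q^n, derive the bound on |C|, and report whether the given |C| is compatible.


V_q(n, t) = 8441, q^n = 9765625, Hamming bound = 1156, |C| = 1770 > bound (violated).

Step 1: Compute V_q(n, t) = Σ_{j=0}^3 C(n, j) (q−1)^j.
  j = 0: C(10,0)·(4)^0 = 1·1 = 1.
  j = 1: C(10,1)·(4)^1 = 10·4 = 40.
  j = 2: C(10,2)·(4)^2 = 45·16 = 720.
  j = 3: C(10,3)·(4)^3 = 120·64 = 7680.
  V_q(n, t) = 1 + 40 + 720 + 7680 = 8441.
Step 2: q^n = 5^10 = 9765625.
Step 3: Hamming bound ⌊q^n / V_q(n,t)⌋ = ⌊9765625/8441⌋ = 1156.
Step 4: Compare |C| = 1770 to 1156: violated.
The claimed |C| lies above the Hamming bound, so no 5-ary code of length 10 with d ≥ 7 can have 1770 codewords.


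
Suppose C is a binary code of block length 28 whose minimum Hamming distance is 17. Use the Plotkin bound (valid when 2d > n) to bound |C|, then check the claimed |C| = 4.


Plotkin bound M ≤ 4; given |C| = 4 ≤ bound (satisfied).

Check applicability: 2d = 34, n = 28.
2d − n = 6 > 0, so Plotkin applies.
Compute d/(2d−n) = 17/6 ≈ 2.8333.
⌊d/(2d−n)⌋ = 2.
Plotkin bound: M ≤ 2·2 = 4.
Given |C| = 4, check: satisfied.
This |C| is at the Plotkin bound.


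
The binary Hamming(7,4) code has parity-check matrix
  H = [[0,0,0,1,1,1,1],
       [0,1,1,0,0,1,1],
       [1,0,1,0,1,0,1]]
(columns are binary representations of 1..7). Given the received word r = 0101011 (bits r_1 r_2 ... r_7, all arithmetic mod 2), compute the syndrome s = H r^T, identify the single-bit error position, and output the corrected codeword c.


s = (1, 1, 1)^T, error position = 7, corrected codeword c = 0101010

Compute s = H r^T mod 2 one row at a time:
  s_1 = 1 + 0 + 1 + 1 = 3 ≡ 1 (mod 2).
  s_2 = 1 + 0 + 1 + 1 = 3 ≡ 1 (mod 2).
  s_3 = 0 + 0 + 0 + 1 = 1 ≡ 1 (mod 2).
s = (1, 1, 1)^T — this equals column 7 of H (binary 111), so error is at position 7.
Correct: flip bit 7 of r = 0101011 to get c = 0101010.


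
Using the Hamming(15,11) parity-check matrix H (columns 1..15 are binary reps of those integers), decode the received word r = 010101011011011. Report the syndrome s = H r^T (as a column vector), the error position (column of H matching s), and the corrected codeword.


s = (0, 1, 1, 1)^T, error position = 7, corrected codeword c = 010101111011011

Compute s = H r^T mod 2 one row at a time:
  s_1 = 1 + 1 + 0 + 1 + 1 + 0 + 1 + 1 = 6 ≡ 0 (mod 2).
  s_2 = 1 + 0 + 1 + 0 + 1 + 0 + 1 + 1 = 5 ≡ 1 (mod 2).
  s_3 = 1 + 0 + 1 + 0 + 0 + 1 + 1 + 1 = 5 ≡ 1 (mod 2).
  s_4 = 0 + 0 + 0 + 0 + 1 + 1 + 0 + 1 = 3 ≡ 1 (mod 2).
s = (0, 1, 1, 1)^T — this equals column 7 of H (binary 0111), so error is at position 7.
Correct: flip bit 7 of r = 010101011011011 to get c = 010101111011011.


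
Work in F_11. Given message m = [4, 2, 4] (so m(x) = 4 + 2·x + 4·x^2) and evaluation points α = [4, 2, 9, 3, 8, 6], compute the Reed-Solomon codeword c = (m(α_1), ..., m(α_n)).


c = [10, 2, 5, 2, 1, 6]

Message polynomial: m(x) = 4 + 2·x + 4·x^2 (mod 11).
For each evaluation point α_i, compute m(α_i) mod 11:
  α_1 = 4: Horner steps 4 → 7 → 10, so m(4) = 10.
  α_2 = 2: Horner steps 4 → 10 → 2, so m(2) = 2.
  α_3 = 9: Horner steps 4 → 5 → 5, so m(9) = 5.
  α_4 = 3: Horner steps 4 → 3 → 2, so m(3) = 2.
  α_5 = 8: Horner steps 4 → 1 → 1, so m(8) = 1.
  α_6 = 6: Horner steps 4 → 4 → 6, so m(6) = 6.
Codeword c = [10, 2, 5, 2, 1, 6] ∈ F_11^6.


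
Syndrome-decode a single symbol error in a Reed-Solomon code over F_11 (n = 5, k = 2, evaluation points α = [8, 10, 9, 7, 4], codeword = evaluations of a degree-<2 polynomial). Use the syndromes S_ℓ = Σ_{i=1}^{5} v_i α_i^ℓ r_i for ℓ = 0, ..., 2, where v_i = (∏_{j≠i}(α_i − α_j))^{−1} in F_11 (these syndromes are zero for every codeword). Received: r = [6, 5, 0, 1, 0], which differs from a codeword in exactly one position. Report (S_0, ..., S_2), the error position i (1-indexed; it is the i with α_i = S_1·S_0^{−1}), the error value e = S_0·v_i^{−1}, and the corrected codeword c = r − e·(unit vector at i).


S = (10, 7, 6), error at position 5, error magnitude e = 3, c = [6, 5, 0, 1, 8].

Step 1: column multipliers v_i = (∏_{j≠i}(α_i − α_j))^{−1} mod 11.
  i = 1 (α = 8): (8−10)(8−9)(8−7)(8−4) = (−2)·(−1)·1·4 = 8 ≡ 8, so v_1 = 8^{−1} = 7 (mod 11).
  i = 2 (α = 10): (10−8)(10−9)(10−7)(10−4) = 2·1·3·6 = 36 ≡ 3, so v_2 = 3^{−1} = 4 (mod 11).
  i = 3 (α = 9): (9−8)(9−10)(9−7)(9−4) = 1·(−1)·2·5 = −10 ≡ 1, so v_3 = 1^{−1} = 1 (mod 11).
  i = 4 (α = 7): (7−8)(7−10)(7−9)(7−4) = (−1)·(−3)·(−2)·3 = −18 ≡ 4, so v_4 = 4^{−1} = 3 (mod 11).
  i = 5 (α = 4): (4−8)(4−10)(4−9)(4−7) = (−4)·(−6)·(−5)·(−3) = 360 ≡ 8, so v_5 = 8^{−1} = 7 (mod 11).
  v = [7, 4, 1, 3, 7].
Step 2: syndromes of r = [6, 5, 0, 1, 0] (all sums mod 11).
  S_0 = Σ v_i r_i = 7·6 + 4·5 + 1·0 + 3·1 + 7·0 = 65 ≡ 10.
  S_1 = Σ v_i α_i r_i = 7·8·6 + 4·10·5 + 1·9·0 + 3·7·1 + 7·4·0 = 557 ≡ 7.
  α_i^2 mod 11 = [9, 1, 4, 5, 5].
  S_2 = Σ v_i α_i^2 r_i = 7·9·6 + 4·1·5 + 1·4·0 + 3·5·1 + 7·5·0 = 413 ≡ 6.
  S = (10, 7, 6) ≠ 0, so r is not a codeword (an error is present).
Step 3: locate the error. For a single error e at position i, S_ℓ = v_i·e·α_i^ℓ, so α_err = S_1/S_0.
  S_0^{−1} = 10^{−1} = 10 (mod 11), so α_err = 7·10 = 70 ≡ 4 = α_5. Error position i = 5.
  Consistency check: S_2/S_1 = 6·8 = 48 ≡ 4 = α_err ✓ (single-error assumption holds).
Step 4: error magnitude e = S_0/v_5 = S_0·∏_{j≠5}(α_5 − α_j) = 10·8 = 80 ≡ 3 (mod 11).
Step 5: correct position 5: c_5 = r_5 − e = 0 − 3 ≡ 8 (mod 11). Hence c = [6, 5, 0, 1, 8].
  Check: interpolating c through the α_i gives m(x) = 10 + 5·x (degree < 2) with m(α_i) = c_i for every i, so c is indeed a codeword.
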